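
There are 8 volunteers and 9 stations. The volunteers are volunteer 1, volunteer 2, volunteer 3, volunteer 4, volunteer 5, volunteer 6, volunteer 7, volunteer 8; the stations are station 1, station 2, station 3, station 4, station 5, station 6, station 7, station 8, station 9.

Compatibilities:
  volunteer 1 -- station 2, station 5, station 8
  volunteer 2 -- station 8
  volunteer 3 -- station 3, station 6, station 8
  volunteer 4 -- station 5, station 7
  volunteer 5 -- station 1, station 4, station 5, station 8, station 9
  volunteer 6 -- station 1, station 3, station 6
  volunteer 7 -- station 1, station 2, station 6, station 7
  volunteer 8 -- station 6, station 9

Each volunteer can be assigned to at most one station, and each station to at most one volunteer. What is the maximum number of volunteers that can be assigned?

8

A valid assignment of size 8: volunteer 1-station 5, volunteer 2-station 8, volunteer 3-station 6, volunteer 4-station 7, volunteer 5-station 1, volunteer 6-station 3, volunteer 7-station 2, volunteer 8-station 9.
All 8 volunteers are matched, so no larger matching exists.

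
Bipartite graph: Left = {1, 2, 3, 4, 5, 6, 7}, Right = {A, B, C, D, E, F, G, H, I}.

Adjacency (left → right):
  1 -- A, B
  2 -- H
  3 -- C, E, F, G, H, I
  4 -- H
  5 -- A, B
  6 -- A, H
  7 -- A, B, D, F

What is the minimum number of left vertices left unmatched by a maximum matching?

2

For example, pair 1–A, 2–H, 3–G, 5–B, 7–F.
The set {1, 2, 4, 5, 6} has only 3 neighbours ({A, B, H}), so by Hall's theorem at most 5 of the 7 left vertices can be matched.
That matches 5 of the 7, leaving 2 unmatched; no matching can do better.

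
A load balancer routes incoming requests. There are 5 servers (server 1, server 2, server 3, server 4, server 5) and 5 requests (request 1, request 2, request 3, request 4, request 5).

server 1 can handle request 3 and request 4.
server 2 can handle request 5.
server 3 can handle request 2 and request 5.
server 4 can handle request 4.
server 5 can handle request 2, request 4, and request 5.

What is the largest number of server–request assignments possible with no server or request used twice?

4

For example, pair server 1–request 3, server 2–request 5, server 3–request 2, server 4–request 4.
The set {server 2, server 3, server 4, server 5} has only 3 neighbours ({request 2, request 4, request 5}), so by Hall's theorem at most 4 of the 5 servers can be matched.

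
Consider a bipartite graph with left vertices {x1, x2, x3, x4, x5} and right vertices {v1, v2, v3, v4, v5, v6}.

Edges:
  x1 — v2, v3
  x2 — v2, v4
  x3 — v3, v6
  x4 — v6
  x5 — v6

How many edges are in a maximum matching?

A valid assignment of size 4: x1→v2, x2→v4, x3→v3, x4→v6.
The set {x4, x5} has only 1 neighbour ({v6}), so by Hall's theorem at most 4 of the 5 left vertices can be matched.

4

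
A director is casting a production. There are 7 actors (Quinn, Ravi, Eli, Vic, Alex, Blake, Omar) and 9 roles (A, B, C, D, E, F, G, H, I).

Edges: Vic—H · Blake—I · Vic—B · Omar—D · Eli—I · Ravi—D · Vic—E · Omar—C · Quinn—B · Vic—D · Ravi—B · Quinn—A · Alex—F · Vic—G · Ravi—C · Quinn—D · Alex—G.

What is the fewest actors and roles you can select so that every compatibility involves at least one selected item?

6

The 6 edges Quinn–D, Ravi–B, Eli–I, Vic–G, Alex–F, Omar–C form a matching, so any vertex cover needs at least 6 vertices (one per matched edge).
Conversely {Quinn, Ravi, Vic, Alex, Omar, I} meets every edge and has exactly 6 vertices, so 6 is optimal.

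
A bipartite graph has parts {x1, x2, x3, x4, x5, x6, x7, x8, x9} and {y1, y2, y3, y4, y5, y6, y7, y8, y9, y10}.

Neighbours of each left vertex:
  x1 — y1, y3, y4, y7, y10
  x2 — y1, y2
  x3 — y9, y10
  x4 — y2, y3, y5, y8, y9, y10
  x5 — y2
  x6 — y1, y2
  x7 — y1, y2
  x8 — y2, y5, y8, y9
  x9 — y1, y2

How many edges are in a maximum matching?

For example, pair x1–y7, x2–y1, x3–y10, x4–y3, x5–y2, x8–y8.
The set {x2, x5, x6, x7, x9} has only 2 neighbours ({y1, y2}), so by Hall's theorem at most 6 of the 9 left vertices can be matched.

6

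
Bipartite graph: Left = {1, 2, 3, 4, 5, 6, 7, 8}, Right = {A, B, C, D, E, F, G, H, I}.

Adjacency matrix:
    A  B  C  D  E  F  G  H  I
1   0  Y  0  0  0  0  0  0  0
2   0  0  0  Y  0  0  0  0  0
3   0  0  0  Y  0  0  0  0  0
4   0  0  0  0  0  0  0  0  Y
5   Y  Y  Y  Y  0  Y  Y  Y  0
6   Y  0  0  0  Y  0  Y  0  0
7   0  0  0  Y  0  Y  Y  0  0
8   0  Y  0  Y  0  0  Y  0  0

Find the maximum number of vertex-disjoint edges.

One maximum matching: 1→B, 2→D, 4→I, 5→A, 6→E, 7→F, 8→G.
The set {2, 3} has only 1 neighbour ({D}), so by Hall's theorem at most 7 of the 8 left vertices can be matched.

7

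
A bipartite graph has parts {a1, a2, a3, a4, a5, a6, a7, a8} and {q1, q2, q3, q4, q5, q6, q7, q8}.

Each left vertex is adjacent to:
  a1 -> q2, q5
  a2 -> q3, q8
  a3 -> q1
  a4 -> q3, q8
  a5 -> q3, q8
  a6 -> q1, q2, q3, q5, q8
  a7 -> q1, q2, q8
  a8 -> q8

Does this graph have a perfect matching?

The set {a1, a2, a3, a4, a5, a6, a7, a8} has only 5 neighbours ({q1, q2, q3, q5, q8}), so by Hall's theorem at most 5 of the 8 left vertices can be matched.
Hence no matching covers every left vertex.

No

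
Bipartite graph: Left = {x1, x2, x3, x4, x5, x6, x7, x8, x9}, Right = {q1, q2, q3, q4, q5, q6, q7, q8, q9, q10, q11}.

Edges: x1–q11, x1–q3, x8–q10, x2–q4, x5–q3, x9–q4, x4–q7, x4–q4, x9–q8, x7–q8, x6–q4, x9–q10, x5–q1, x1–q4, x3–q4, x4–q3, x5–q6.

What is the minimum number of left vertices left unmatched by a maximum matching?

3

A valid assignment of size 6: x1–q11, x2–q4, x4–q7, x5–q6, x7–q8, x8–q10.
The set {x2, x3, x6, x7, x8, x9} has only 3 neighbours ({q10, q4, q8}), so by Hall's theorem at most 6 of the 9 left vertices can be matched.
That matches 6 of the 9, leaving 3 unmatched; no matching can do better.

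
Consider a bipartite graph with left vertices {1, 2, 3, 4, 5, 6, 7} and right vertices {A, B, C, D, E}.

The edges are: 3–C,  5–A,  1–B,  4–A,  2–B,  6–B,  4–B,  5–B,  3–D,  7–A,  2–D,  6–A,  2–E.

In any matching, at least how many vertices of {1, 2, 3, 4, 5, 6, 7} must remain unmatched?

3

For example, pair 1→B, 2→E, 3→C, 4→A.
The set {1, 4, 5, 6, 7} has only 2 neighbours ({A, B}), so by Hall's theorem at most 4 of the 7 left vertices can be matched.
That matches 4 of the 7, leaving 3 unmatched; no matching can do better.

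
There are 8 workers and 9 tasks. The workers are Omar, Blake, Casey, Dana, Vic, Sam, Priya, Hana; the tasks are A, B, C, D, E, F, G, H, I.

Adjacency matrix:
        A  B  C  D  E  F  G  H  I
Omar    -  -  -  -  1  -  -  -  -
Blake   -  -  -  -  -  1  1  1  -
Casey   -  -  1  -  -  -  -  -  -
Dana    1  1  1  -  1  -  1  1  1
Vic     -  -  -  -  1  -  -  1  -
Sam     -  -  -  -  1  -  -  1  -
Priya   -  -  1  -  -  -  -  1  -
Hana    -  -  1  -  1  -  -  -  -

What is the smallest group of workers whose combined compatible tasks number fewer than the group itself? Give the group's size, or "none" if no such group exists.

3

Take S = {Omar, Casey, Hana}. Its neighbourhood is {C, E}, so |N(S)| = 2 < |S| = 3.
Every subset of size less than 3 has at least as many neighbours as members, so 3 is the minimum.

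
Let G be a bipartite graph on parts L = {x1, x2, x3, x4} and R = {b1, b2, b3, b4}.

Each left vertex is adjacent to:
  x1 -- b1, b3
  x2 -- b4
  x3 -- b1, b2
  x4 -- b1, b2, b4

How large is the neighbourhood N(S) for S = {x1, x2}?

The union of neighbours of {x1, x2} is {b1, b3, b4}, which has 3 elements.
Since |N(S)| = 3 ≥ |S| = 2, Hall's condition holds for this subset.

3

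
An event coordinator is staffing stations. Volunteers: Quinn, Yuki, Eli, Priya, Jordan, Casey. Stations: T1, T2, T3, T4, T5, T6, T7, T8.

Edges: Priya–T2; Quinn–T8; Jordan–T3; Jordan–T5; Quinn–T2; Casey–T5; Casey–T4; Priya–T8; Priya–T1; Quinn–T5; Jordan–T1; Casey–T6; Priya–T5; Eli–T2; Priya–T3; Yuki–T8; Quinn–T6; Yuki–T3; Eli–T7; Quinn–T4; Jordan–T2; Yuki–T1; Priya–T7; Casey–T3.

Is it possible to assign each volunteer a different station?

Yes

One maximum matching: Quinn–T4, Yuki–T8, Eli–T2, Priya–T7, Jordan–T1, Casey–T5.
Every volunteer is matched, so this matching saturates all of them.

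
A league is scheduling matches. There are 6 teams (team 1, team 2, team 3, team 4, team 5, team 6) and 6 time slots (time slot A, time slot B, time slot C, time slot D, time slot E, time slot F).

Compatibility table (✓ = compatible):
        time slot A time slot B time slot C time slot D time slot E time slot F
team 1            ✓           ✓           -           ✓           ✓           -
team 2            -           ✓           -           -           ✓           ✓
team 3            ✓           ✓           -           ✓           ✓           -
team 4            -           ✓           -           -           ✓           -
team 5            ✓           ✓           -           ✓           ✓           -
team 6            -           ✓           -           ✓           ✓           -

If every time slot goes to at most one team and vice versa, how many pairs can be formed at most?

One maximum matching: team 1→time slot B, team 2→time slot F, team 3→time slot A, team 4→time slot E, team 5→time slot D.
The set {team 1, team 3, team 4, team 5, team 6} has only 4 neighbours ({time slot A, time slot B, time slot D, time slot E}), so by Hall's theorem at most 5 of the 6 teams can be matched.

5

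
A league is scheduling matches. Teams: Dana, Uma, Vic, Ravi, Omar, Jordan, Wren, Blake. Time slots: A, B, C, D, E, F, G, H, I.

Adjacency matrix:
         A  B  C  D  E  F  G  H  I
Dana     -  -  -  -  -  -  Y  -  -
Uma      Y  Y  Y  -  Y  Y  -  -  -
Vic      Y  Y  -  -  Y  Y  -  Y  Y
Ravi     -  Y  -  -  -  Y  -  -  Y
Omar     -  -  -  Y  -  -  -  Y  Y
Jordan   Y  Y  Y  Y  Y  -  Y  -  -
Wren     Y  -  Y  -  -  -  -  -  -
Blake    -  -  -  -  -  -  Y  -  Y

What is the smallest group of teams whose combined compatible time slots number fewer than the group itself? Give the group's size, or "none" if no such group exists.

none

A matching saturating every team exists, for instance Dana→G, Uma→B, Vic→E, Ravi→F, Omar→D, Jordan→A, Wren→C, Blake→I.
By Hall's marriage theorem, this means |N(S)| ≥ |S| for every subset S, so no violating subset exists.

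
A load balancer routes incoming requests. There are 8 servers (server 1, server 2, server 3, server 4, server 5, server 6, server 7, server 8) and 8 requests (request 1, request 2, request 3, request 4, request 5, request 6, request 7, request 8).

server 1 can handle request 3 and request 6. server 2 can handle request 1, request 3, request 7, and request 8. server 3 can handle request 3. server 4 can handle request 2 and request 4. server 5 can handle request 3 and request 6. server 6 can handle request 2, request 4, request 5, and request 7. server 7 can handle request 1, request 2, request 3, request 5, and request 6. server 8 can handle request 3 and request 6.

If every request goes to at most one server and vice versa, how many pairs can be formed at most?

For example, pair server 1-request 6, server 2-request 8, server 3-request 3, server 4-request 4, server 6-request 7, server 7-request 2.
The set {server 1, server 3, server 5, server 8} has only 2 neighbours ({request 3, request 6}), so by Hall's theorem at most 6 of the 8 servers can be matched.

6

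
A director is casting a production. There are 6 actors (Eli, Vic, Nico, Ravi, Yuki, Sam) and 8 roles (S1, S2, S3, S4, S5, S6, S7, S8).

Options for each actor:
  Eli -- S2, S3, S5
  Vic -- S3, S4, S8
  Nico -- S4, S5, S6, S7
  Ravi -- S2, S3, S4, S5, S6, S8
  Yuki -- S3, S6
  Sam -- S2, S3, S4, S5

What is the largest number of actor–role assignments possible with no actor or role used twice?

6

A valid assignment of size 6: Eli–S5, Vic–S4, Nico–S7, Ravi–S6, Yuki–S3, Sam–S2.
All 6 actors are matched, so no larger matching exists.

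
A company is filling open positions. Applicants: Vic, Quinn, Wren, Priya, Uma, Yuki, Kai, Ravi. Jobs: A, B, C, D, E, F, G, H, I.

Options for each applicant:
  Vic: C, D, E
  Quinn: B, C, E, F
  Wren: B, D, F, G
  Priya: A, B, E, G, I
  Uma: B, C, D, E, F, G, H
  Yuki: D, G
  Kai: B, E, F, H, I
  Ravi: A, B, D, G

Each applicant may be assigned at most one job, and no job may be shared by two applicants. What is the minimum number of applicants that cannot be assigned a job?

0

For example, pair Vic–C, Quinn–E, Wren–F, Priya–A, Uma–G, Yuki–D, Kai–H, Ravi–B.
This saturates every applicant, so 8 is the maximum.
That matches 8 of the 8, leaving 0 unmatched; no matching can do better.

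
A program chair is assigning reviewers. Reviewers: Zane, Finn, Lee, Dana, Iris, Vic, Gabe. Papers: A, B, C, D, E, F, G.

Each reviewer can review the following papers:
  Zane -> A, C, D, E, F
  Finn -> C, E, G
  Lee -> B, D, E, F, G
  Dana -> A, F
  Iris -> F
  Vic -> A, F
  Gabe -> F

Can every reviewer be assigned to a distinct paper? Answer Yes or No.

No

The set {Dana, Iris, Vic, Gabe} has only 2 neighbours ({A, F}), so by Hall's theorem at most 5 of the 7 reviewers can be matched.
Hence no matching covers every reviewer.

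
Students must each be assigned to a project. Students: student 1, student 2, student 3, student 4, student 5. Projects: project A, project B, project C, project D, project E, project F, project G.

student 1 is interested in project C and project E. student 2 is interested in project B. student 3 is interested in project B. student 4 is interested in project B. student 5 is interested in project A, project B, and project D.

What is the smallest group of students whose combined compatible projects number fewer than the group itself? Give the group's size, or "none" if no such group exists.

2

Take S = {student 2, student 3}. Its neighbourhood is {project B}, so |N(S)| = 1 < |S| = 2.
No single vertex violates Hall's condition since each has at least one neighbour, so 2 is the minimum.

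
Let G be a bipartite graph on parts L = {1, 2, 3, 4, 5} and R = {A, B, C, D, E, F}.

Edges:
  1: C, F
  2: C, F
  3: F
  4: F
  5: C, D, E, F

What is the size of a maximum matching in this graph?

3

For example, pair 1→C, 2→F, 5→E.
The set {1, 2, 3, 4} has only 2 neighbours ({C, F}), so by Hall's theorem at most 3 of the 5 left vertices can be matched.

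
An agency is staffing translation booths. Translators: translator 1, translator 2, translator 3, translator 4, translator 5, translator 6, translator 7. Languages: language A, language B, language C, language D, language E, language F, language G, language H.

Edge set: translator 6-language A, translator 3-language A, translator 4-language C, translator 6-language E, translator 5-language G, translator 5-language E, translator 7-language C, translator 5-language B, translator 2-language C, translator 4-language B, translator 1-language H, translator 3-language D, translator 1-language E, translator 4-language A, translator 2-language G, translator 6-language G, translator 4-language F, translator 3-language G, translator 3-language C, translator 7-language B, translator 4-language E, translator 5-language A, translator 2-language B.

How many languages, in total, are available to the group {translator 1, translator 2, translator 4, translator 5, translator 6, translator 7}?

The union of neighbours of {translator 1, translator 2, translator 4, translator 5, translator 6, translator 7} is {language A, language B, language C, language E, language F, language G, language H}, which has 7 elements.
Since |N(S)| = 7 ≥ |S| = 6, Hall's condition holds for this subset.

7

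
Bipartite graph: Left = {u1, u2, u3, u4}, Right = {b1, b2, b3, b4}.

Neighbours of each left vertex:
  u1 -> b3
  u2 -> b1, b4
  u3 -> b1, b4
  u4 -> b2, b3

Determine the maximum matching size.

For example, pair u1→b3, u2→b1, u3→b4, u4→b2.
All 4 left vertices are matched, so no larger matching exists.

4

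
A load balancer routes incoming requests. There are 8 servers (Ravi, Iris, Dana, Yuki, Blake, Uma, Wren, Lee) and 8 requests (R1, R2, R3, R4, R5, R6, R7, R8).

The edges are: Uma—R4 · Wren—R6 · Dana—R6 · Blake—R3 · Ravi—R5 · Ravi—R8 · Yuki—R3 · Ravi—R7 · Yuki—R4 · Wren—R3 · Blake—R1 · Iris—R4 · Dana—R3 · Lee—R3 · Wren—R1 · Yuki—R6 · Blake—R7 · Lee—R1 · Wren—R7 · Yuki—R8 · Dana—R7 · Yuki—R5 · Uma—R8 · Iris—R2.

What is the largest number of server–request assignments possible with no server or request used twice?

A valid assignment of size 8: Ravi→R5, Iris→R2, Dana→R6, Yuki→R4, Blake→R7, Uma→R8, Wren→R1, Lee→R3.
All 8 servers are matched, so no larger matching exists.

8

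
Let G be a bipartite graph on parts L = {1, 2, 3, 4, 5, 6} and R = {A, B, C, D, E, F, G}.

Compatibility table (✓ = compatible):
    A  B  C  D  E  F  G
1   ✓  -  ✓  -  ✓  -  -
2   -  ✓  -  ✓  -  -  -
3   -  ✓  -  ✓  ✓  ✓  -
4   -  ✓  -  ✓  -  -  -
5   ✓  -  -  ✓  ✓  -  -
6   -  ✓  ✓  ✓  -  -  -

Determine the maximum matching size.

6

One maximum matching: 1-E, 2-D, 3-F, 4-B, 5-A, 6-C.
This saturates every left vertex, so 6 is the maximum.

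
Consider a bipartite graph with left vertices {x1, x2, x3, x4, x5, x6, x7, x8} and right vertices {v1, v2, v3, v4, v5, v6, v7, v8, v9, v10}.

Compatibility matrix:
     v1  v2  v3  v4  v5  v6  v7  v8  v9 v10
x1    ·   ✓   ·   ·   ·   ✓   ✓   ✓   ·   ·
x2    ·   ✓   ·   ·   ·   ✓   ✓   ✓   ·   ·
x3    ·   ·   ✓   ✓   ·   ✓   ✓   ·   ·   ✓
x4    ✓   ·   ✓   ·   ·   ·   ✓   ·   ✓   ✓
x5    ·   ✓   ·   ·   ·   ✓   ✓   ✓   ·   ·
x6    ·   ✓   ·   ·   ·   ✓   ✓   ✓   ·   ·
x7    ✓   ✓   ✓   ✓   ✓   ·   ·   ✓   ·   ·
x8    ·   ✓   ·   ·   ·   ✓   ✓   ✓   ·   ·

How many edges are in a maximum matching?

For example, pair x1-v8, x2-v6, x3-v10, x4-v1, x5-v7, x6-v2, x7-v3.
The set {x1, x2, x5, x6, x8} has only 4 neighbours ({v2, v6, v7, v8}), so by Hall's theorem at most 7 of the 8 left vertices can be matched.

7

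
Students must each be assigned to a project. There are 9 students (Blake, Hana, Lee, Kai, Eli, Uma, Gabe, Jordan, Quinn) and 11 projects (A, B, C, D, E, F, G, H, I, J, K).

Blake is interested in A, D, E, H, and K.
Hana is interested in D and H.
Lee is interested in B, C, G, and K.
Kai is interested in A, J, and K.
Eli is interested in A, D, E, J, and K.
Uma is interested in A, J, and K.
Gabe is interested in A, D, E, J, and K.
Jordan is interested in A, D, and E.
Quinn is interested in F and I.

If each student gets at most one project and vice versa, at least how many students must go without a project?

A valid assignment of size 8: Blake-H, Hana-D, Lee-B, Kai-A, Eli-E, Uma-K, Gabe-J, Quinn-F.
The set {Blake, Hana, Kai, Eli, Uma, Gabe, Jordan} has only 6 neighbours ({A, D, E, H, J, K}), so by Hall's theorem at most 8 of the 9 students can be matched.
That matches 8 of the 9, leaving 1 unmatched; no matching can do better.

1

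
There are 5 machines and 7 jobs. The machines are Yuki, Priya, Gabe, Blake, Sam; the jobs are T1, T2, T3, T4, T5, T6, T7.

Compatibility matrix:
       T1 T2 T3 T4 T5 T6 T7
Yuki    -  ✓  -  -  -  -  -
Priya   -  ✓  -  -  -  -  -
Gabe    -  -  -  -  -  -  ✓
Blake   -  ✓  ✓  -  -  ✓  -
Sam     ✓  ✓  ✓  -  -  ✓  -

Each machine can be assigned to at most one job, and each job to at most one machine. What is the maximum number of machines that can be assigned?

A valid assignment of size 4: Yuki-T2, Gabe-T7, Blake-T3, Sam-T6.
The set {Yuki, Priya} has only 1 neighbour ({T2}), so by Hall's theorem at most 4 of the 5 machines can be matched.

4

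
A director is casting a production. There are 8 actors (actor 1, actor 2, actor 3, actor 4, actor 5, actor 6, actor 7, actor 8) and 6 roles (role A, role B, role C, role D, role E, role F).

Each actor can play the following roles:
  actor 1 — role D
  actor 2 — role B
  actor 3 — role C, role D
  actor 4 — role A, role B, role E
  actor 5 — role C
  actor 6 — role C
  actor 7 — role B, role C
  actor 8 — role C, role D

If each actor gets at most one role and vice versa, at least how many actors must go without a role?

For example, pair actor 1-role D, actor 2-role B, actor 3-role C, actor 4-role E.
The set {actor 1, actor 2, actor 3, actor 5, actor 6, actor 7, actor 8} has only 3 neighbours ({role B, role C, role D}), so by Hall's theorem at most 4 of the 8 actors can be matched.
That matches 4 of the 8, leaving 4 unmatched; no matching can do better.

4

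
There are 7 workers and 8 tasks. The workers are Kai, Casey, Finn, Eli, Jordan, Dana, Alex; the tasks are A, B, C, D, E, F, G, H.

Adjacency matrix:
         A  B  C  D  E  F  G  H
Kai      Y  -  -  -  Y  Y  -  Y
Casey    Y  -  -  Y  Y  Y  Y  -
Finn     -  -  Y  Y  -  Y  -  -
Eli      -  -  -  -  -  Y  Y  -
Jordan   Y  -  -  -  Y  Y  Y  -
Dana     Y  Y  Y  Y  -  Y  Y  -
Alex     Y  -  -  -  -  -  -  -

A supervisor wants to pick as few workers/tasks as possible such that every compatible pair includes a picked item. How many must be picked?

The 7 edges Kai–H, Casey–G, Finn–C, Eli–F, Jordan–E, Dana–B, Alex–A form a matching, so any vertex cover needs at least 7 vertices (one per matched edge).
Conversely {Kai, Casey, Finn, Eli, Jordan, Dana, Alex} meets every edge and has exactly 7 vertices, so 7 is optimal.

7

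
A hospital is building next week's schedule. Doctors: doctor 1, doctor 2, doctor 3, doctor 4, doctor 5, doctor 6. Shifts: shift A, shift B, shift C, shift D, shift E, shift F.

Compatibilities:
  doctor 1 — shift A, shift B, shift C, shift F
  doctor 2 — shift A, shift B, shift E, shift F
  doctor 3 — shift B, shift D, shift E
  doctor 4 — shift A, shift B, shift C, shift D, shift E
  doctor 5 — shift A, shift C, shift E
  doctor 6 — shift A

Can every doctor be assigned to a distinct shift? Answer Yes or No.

Yes

A valid assignment of size 6: doctor 1–shift F, doctor 2–shift E, doctor 3–shift B, doctor 4–shift D, doctor 5–shift C, doctor 6–shift A.
Every doctor is matched, so this is a perfect matching.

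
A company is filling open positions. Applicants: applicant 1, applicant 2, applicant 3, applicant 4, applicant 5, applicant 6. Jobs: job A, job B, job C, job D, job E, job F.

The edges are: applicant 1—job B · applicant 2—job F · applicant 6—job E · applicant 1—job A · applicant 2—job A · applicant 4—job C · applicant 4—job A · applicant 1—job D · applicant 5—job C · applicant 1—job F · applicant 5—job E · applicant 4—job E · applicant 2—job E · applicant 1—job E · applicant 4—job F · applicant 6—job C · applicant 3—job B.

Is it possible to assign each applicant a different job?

Yes

One maximum matching: applicant 1–job D, applicant 2–job F, applicant 3–job B, applicant 4–job A, applicant 5–job C, applicant 6–job E.
All 6 applicants are covered.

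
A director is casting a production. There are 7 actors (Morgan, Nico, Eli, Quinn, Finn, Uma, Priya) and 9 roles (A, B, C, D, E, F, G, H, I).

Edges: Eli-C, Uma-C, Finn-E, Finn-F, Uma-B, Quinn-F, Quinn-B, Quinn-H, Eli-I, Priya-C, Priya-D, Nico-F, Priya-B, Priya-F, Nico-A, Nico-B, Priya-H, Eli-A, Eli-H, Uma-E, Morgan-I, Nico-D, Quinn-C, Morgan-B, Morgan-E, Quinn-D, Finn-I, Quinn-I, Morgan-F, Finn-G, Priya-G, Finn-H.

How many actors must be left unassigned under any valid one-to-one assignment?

For example, pair Morgan–B, Nico–F, Eli–I, Quinn–H, Finn–E, Uma–C, Priya–G.
All 7 actors are matched, so no larger matching exists.
That matches 7 of the 7, leaving 0 unmatched; no matching can do better.

0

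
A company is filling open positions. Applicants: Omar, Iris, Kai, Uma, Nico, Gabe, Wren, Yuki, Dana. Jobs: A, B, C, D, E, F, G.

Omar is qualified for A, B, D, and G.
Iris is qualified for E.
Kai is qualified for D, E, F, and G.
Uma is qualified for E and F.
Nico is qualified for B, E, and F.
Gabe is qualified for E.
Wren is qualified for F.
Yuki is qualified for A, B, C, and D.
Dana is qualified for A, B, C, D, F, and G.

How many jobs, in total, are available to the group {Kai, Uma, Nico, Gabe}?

The union of neighbours of {Kai, Uma, Nico, Gabe} is {B, D, E, F, G}, which has 5 elements.
Since |N(S)| = 5 ≥ |S| = 4, Hall's condition holds for this subset.

5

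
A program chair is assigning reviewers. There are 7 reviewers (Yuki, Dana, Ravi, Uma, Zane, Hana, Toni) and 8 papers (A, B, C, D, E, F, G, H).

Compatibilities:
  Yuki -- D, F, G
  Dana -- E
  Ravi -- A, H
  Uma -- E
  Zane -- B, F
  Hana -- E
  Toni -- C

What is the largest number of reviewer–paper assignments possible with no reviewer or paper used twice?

For example, pair Yuki→F, Dana→E, Ravi→H, Zane→B, Toni→C.
The set {Dana, Uma, Hana} has only 1 neighbour ({E}), so by Hall's theorem at most 5 of the 7 reviewers can be matched.

5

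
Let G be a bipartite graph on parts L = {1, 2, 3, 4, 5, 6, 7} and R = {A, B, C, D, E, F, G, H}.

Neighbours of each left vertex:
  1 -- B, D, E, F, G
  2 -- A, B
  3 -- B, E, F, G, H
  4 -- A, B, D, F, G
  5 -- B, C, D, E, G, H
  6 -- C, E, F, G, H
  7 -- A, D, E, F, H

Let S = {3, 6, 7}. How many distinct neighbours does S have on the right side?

The union of neighbours of {3, 6, 7} is {A, B, C, D, E, F, G, H}, which has 8 elements.
Since |N(S)| = 8 ≥ |S| = 3, Hall's condition holds for this subset.

8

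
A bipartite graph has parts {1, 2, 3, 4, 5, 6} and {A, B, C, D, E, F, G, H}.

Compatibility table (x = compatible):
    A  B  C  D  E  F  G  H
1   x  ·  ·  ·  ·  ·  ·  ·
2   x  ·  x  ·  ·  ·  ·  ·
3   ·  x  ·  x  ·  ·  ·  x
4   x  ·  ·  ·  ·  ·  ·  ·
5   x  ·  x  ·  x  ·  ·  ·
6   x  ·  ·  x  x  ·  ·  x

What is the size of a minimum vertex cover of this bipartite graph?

The 5 edges 1–A, 2–C, 3–B, 5–E, 6–D form a matching, so any vertex cover needs at least 5 vertices (one per matched edge).
Conversely {2, 3, 5, 6, A} meets every edge and has exactly 5 vertices, so 5 is optimal.

5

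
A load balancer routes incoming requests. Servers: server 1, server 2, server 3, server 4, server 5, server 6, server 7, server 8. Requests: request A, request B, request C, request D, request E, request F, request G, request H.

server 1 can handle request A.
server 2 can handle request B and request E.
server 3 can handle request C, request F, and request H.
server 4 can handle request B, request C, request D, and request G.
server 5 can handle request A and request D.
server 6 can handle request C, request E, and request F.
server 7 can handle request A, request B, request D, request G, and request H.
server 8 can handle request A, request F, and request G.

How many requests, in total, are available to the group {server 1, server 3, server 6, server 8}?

6

The union of neighbours of {server 1, server 3, server 6, server 8} is {request A, request C, request E, request F, request G, request H}, which has 6 elements.
Since |N(S)| = 6 ≥ |S| = 4, Hall's condition holds for this subset.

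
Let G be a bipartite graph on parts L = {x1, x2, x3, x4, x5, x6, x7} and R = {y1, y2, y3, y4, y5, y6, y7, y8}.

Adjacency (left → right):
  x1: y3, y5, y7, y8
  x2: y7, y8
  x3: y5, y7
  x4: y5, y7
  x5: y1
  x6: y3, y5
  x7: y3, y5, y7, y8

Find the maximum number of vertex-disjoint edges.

One maximum matching: x1-y3, x2-y8, x3-y5, x4-y7, x5-y1.
The set {x1, x2, x3, x4, x6, x7} has only 4 neighbours ({y3, y5, y7, y8}), so by Hall's theorem at most 5 of the 7 left vertices can be matched.

5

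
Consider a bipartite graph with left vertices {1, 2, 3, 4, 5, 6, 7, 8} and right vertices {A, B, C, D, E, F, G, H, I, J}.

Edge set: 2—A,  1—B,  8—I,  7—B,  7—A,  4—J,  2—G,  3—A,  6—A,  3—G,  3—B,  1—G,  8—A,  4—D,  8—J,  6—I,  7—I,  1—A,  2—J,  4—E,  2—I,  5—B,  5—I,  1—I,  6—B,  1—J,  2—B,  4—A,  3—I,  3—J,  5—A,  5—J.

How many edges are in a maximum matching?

One maximum matching: 1-A, 2-G, 3-J, 4-E, 5-B, 6-I.
The set {1, 2, 3, 5, 6, 7, 8} has only 5 neighbours ({A, B, G, I, J}), so by Hall's theorem at most 6 of the 8 left vertices can be matched.

6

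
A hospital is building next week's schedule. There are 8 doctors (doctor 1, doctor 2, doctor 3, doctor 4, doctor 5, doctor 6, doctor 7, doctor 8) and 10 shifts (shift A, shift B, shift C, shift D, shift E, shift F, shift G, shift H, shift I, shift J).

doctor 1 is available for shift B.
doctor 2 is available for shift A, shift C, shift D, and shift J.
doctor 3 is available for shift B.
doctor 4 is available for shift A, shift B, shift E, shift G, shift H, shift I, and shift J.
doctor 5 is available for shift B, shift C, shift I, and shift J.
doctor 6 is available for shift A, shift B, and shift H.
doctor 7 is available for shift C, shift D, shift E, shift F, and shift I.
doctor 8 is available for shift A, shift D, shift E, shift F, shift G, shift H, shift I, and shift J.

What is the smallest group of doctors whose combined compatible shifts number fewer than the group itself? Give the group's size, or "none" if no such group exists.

Take S = {doctor 1, doctor 3}. Its neighbourhood is {shift B}, so |N(S)| = 1 < |S| = 2.
No single vertex violates Hall's condition since each has at least one neighbour, so 2 is the minimum.

2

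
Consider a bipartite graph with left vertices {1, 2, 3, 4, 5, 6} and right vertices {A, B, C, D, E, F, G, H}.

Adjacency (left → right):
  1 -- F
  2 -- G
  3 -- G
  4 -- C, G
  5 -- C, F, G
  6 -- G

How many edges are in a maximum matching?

For example, pair 1-F, 2-G, 4-C.
The set {1, 2, 3, 4, 5, 6} has only 3 neighbours ({C, F, G}), so by Hall's theorem at most 3 of the 6 left vertices can be matched.

3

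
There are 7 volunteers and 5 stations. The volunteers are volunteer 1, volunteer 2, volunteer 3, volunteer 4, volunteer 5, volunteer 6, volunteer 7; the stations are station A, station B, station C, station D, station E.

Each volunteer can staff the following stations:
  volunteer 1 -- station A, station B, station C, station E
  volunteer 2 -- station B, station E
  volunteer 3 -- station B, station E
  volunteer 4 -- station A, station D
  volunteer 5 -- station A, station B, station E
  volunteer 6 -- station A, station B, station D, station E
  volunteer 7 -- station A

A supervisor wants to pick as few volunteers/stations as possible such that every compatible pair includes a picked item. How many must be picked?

{volunteer 1, station A, station B, station D, station E} is a vertex cover of size 5: every edge has an endpoint in this set.
No smaller cover exists because volunteer 1–station C, volunteer 2–station E, volunteer 3–station B, volunteer 4–station D, volunteer 5–station A is a matching of size 5, and a cover must include an endpoint of each of these disjoint edges (König's theorem).

5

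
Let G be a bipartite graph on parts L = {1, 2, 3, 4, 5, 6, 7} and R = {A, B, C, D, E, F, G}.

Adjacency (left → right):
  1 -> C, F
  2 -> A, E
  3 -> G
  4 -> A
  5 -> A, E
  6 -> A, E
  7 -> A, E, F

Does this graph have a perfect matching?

The set {2, 4, 5, 6} has only 2 neighbours ({A, E}), so by Hall's theorem at most 5 of the 7 left vertices can be matched.
Hence no matching covers every left vertex.

No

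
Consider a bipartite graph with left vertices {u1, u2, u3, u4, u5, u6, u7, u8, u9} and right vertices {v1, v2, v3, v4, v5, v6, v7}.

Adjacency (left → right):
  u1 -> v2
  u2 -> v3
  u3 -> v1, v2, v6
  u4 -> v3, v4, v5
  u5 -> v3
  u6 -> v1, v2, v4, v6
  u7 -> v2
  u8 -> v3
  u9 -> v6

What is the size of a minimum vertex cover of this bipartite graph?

6

A maximum matching has 6 edges (e.g. u1–v2, u2–v3, u3–v1, u4–v5, u6–v4, u9–v6).
By König's theorem the minimum vertex cover has the same size. One such cover is {u3, u4, u6, u9, v2, v3}.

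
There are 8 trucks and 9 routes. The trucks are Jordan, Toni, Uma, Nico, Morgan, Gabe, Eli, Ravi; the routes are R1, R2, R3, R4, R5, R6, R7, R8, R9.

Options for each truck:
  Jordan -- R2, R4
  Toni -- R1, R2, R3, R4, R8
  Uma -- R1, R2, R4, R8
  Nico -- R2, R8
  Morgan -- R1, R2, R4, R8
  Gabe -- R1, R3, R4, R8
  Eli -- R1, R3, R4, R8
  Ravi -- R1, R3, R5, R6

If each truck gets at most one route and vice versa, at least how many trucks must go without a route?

2

For example, pair Jordan-R4, Toni-R3, Uma-R1, Nico-R2, Morgan-R8, Ravi-R5.
The set {Jordan, Toni, Uma, Nico, Morgan, Gabe, Eli} has only 5 neighbours ({R1, R2, R3, R4, R8}), so by Hall's theorem at most 6 of the 8 trucks can be matched.
That matches 6 of the 8, leaving 2 unmatched; no matching can do better.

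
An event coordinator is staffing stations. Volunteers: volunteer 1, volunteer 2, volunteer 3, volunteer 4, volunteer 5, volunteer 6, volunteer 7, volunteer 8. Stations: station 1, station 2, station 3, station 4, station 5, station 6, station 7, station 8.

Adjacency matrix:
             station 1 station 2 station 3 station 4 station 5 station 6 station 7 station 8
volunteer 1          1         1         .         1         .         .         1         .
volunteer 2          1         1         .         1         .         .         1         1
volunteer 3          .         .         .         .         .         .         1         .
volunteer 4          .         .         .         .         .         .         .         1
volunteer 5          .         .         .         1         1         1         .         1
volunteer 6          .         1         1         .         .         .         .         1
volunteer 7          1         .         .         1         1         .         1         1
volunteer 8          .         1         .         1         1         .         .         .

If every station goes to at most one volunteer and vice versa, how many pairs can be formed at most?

A valid assignment of size 8: volunteer 1-station 4, volunteer 2-station 1, volunteer 3-station 7, volunteer 4-station 8, volunteer 5-station 6, volunteer 6-station 3, volunteer 7-station 5, volunteer 8-station 2.
This saturates every volunteer, so 8 is the maximum.

8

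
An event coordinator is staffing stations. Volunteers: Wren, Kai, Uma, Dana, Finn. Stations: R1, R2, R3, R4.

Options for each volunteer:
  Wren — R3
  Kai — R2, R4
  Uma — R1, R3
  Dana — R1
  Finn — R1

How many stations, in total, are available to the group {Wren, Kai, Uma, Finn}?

4

The union of neighbours of {Wren, Kai, Uma, Finn} is {R1, R2, R3, R4}, which has 4 elements.
Since |N(S)| = 4 ≥ |S| = 4, Hall's condition holds for this subset.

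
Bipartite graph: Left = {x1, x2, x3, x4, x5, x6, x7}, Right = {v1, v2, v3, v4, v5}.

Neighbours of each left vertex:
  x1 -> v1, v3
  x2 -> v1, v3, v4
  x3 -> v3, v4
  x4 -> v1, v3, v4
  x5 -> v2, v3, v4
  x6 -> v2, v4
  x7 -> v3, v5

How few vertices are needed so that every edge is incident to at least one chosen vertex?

The 5 edges x1–v3, x2–v1, x3–v4, x5–v2, x7–v5 form a matching, so any vertex cover needs at least 5 vertices (one per matched edge).
Conversely {x7, v1, v2, v3, v4} meets every edge and has exactly 5 vertices, so 5 is optimal.

5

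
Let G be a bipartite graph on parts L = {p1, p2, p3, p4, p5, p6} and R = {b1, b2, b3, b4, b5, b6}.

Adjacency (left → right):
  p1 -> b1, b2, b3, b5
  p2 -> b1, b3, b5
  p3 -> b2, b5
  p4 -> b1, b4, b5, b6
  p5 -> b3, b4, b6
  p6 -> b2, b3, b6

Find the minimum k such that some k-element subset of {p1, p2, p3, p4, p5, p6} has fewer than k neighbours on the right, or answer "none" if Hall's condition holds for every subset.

A matching saturating every left vertex exists, for instance p1→b2, p2→b1, p3→b5, p4→b4, p5→b6, p6→b3.
By Hall's marriage theorem, this means |N(S)| ≥ |S| for every subset S, so no violating subset exists.

none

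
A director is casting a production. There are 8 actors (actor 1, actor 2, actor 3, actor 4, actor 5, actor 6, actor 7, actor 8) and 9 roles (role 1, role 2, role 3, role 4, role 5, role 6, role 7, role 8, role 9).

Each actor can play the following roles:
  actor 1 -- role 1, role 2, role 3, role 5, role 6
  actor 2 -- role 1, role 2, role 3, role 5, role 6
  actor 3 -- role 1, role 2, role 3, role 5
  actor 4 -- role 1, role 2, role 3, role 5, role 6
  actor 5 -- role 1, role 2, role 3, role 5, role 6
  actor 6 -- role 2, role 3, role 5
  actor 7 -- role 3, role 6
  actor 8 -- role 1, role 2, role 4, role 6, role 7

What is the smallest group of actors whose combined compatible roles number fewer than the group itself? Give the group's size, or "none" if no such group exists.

6

Take S = {actor 1, actor 2, actor 3, actor 4, actor 5, actor 6}. Its neighbourhood is {role 1, role 2, role 3, role 5, role 6}, so |N(S)| = 5 < |S| = 6.
Every subset of size less than 6 has at least as many neighbours as members, so 6 is the minimum.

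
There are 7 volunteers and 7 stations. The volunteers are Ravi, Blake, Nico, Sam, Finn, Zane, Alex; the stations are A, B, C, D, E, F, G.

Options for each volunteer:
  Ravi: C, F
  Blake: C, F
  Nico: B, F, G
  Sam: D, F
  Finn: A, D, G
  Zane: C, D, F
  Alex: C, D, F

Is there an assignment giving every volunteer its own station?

The set {Ravi, Blake, Sam, Zane, Alex} has only 3 neighbours ({C, D, F}), so by Hall's theorem at most 5 of the 7 volunteers can be matched.
Hence no matching covers every volunteer.

No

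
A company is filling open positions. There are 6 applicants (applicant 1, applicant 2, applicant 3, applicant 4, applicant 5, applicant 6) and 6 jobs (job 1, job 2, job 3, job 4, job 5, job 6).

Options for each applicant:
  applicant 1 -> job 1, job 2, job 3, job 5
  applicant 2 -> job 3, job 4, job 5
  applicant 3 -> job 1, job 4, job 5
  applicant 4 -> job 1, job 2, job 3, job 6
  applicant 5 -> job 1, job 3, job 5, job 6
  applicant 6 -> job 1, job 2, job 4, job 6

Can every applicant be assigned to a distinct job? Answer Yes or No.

One maximum matching: applicant 1-job 1, applicant 2-job 3, applicant 3-job 4, applicant 4-job 6, applicant 5-job 5, applicant 6-job 2.
Every applicant is matched, so this is a perfect matching.

Yes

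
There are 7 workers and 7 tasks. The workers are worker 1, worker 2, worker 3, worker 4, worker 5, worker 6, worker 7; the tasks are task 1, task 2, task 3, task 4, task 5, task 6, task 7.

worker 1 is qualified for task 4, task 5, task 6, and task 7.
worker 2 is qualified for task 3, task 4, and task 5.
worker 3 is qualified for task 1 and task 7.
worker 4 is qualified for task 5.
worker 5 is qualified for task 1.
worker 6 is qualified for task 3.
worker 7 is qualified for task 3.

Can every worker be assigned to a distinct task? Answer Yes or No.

No

The set {worker 6, worker 7} has only 1 neighbour ({task 3}), so by Hall's theorem at most 6 of the 7 workers can be matched.
Hence no matching covers every worker.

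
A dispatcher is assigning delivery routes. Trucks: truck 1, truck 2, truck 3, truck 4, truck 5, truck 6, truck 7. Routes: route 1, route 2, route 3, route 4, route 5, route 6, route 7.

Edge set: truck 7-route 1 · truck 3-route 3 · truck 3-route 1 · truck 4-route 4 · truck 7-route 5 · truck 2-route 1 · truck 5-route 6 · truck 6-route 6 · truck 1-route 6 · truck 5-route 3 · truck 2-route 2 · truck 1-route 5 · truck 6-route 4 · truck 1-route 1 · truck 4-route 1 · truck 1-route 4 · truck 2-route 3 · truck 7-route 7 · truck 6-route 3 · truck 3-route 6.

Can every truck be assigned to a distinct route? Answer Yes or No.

For example, pair truck 1→route 5, truck 2→route 2, truck 3→route 1, truck 4→route 4, truck 5→route 3, truck 6→route 6, truck 7→route 7.
Every truck is matched, so this is a perfect matching.

Yes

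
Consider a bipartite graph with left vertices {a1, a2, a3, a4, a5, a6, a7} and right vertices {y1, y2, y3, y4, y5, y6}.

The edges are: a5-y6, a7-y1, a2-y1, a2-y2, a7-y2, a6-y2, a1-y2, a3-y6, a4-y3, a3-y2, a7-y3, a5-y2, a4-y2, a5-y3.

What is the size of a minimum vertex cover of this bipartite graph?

4

{y1, y2, y3, y6} is a vertex cover of size 4: every edge has an endpoint in this set.
No smaller cover exists because a1–y2, a2–y1, a3–y6, a4–y3 is a matching of size 4, and a cover must include an endpoint of each of these disjoint edges (König's theorem).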